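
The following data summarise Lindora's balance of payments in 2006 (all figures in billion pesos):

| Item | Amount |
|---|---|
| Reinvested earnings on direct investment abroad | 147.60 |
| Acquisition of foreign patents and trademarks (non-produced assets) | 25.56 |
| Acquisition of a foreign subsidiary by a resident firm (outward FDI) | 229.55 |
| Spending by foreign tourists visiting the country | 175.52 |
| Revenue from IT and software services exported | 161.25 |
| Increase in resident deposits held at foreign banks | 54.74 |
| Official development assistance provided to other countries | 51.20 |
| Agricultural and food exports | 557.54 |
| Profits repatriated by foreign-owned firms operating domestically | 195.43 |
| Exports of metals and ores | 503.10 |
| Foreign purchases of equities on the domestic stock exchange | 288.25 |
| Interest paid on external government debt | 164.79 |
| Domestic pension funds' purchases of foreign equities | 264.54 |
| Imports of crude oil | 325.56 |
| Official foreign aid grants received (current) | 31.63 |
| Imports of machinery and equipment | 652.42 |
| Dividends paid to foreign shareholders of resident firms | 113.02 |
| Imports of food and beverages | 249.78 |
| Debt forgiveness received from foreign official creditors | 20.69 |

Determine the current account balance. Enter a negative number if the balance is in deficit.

-175.56

Goods: 557.54 - 652.42 + 503.10 - 249.78 - 325.56 = -167.12
Services: 175.52 + 161.25 = 336.77
Primary income: 147.60 - 195.43 - 164.79 - 113.02 = -325.64
Secondary income: -51.20 + 31.63 = -19.57
Current account = (-167.12) + 336.77 + (-325.64) + (-19.57) = -175.56
(Excluded from the current account — capital account: acquisition of foreign patents and trademarks (non-produced assets) 25.56, debt forgiveness received from foreign official creditors 20.69; financial account: acquisition of a foreign subsidiary by a resident firm (outward FDI) 229.55, increase in resident deposits held at foreign banks 54.74, foreign purchases of equities on the domestic stock exchange 288.25, domestic pension funds' purchases of foreign equities 264.54.)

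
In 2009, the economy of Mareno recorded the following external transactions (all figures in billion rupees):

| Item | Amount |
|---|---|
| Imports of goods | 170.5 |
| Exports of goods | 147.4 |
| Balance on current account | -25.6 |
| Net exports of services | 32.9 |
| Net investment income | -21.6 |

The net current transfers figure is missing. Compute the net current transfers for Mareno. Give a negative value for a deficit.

Current account = goods balance + services balance + net primary income + net secondary income
Sum of the known components = -11.8
Net current transfers = CA - (known components) = -25.6 - (-11.8) = -13.8

-13.8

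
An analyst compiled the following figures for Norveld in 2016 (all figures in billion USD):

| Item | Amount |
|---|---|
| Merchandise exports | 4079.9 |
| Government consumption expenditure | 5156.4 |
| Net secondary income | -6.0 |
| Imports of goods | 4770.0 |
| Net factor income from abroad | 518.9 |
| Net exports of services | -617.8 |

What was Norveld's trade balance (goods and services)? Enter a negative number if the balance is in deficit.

-1307.9

Goods balance = 4079.9 - 4770.0 = -690.1
Services balance = -617.8
Trade balance (goods + services) = -690.1 + (-617.8) = -1307.9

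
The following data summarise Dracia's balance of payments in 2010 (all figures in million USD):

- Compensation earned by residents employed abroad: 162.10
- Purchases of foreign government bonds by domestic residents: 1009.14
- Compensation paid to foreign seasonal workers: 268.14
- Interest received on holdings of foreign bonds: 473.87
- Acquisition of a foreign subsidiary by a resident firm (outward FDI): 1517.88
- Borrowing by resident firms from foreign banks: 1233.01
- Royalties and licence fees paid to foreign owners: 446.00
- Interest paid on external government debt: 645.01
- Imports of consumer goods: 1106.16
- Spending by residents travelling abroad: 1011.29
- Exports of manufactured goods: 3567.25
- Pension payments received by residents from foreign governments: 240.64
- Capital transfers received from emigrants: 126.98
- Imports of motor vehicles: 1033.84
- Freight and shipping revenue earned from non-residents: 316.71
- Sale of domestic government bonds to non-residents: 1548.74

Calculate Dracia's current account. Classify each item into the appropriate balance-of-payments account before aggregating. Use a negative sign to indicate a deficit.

Goods: -1106.16 + 3567.25 - 1033.84 = 1427.25
Services: -1011.29 + 316.71 - 446.00 = -1140.58
Primary income: 162.10 - 268.14 - 645.01 + 473.87 = -277.18
Secondary income: 240.64
Current account = 1427.25 + (-1140.58) + (-277.18) + 240.64 = 250.13
(Excluded from the current account — financial account: purchases of foreign government bonds by domestic residents 1009.14, acquisition of a foreign subsidiary by a resident firm (outward FDI) 1517.88, borrowing by resident firms from foreign banks 1233.01, sale of domestic government bonds to non-residents 1548.74; capital account: capital transfers received from emigrants 126.98.)

250.13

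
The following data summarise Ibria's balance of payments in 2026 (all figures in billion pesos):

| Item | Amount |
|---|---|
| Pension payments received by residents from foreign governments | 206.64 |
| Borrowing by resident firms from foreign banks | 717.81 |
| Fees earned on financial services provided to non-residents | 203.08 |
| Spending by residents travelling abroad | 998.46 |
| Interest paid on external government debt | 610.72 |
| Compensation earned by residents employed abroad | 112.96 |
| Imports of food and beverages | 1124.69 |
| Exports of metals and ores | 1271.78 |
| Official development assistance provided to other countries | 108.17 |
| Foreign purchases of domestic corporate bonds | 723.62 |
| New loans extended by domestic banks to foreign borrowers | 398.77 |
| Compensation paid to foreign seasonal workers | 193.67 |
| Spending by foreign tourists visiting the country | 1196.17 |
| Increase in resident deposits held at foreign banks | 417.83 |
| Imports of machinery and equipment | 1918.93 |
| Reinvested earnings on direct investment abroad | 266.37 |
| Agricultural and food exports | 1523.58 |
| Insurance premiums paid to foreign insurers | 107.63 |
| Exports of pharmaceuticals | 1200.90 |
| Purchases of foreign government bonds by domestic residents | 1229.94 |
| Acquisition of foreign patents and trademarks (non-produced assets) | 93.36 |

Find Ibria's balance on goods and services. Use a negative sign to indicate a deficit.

Goods: -1124.69 + 1271.78 - 1918.93 + 1523.58 + 1200.90 = 952.64
Services: 203.08 - 998.46 - 107.63 + 1196.17 = 293.16
Trade balance = 952.64 + 293.16 = 1245.80
(Excluded from the trade balance — secondary income: pension payments received by residents from foreign governments 206.64, official development assistance provided to other countries 108.17; financial account: borrowing by resident firms from foreign banks 717.81, foreign purchases of domestic corporate bonds 723.62, new loans extended by domestic banks to foreign borrowers 398.77, increase in resident deposits held at foreign banks 417.83, purchases of foreign government bonds by domestic residents 1229.94; primary income: interest paid on external government debt 610.72, compensation earned by residents employed abroad 112.96, compensation paid to foreign seasonal workers 193.67, reinvested earnings on direct investment abroad 266.37; capital account: acquisition of foreign patents and trademarks (non-produced assets) 93.36.)

1245.80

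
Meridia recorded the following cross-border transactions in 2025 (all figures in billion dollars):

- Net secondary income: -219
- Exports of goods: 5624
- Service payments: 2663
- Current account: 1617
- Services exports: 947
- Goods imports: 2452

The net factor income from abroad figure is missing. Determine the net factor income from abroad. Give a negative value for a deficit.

Current account = goods balance + services balance + net primary income + net secondary income
Sum of the known components = 1237
Net factor income from abroad = CA - (known components) = 1617 - 1237 = 380

380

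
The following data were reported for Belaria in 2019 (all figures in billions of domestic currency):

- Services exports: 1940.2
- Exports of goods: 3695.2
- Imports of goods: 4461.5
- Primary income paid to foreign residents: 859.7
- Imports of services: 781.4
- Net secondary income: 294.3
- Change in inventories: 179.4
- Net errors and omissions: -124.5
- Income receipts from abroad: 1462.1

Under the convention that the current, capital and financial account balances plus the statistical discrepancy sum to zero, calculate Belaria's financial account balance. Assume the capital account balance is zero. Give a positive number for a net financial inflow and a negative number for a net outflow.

-1164.7

Goods balance = 3695.2 - 4461.5 = -766.3
Services balance = 1940.2 - 781.4 = 1158.8
Trade balance (goods + services) = -766.3 + 1158.8 = 392.5
Net primary income = 1462.1 - 859.7 = 602.4
Net secondary income = 294.3
Current account = 392.5 + 602.4 + 294.3 = 1289.2
Financial account = -(1289.2 + (-124.5)) = -1164.7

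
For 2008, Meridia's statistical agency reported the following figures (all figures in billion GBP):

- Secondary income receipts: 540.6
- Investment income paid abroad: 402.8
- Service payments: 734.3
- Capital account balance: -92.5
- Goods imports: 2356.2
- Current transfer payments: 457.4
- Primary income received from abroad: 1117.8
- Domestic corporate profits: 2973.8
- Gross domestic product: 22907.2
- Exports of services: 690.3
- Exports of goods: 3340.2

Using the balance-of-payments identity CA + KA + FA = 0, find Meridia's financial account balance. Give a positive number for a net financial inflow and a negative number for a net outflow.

-1645.7

Goods balance = 3340.2 - 2356.2 = 984.0
Services balance = 690.3 - 734.3 = -44.0
Trade balance (goods + services) = 984.0 + (-44.0) = 940.0
Net primary income = 1117.8 - 402.8 = 715.0
Net secondary income = 540.6 - 457.4 = 83.2
Current account = 940.0 + 715.0 + 83.2 = 1738.2
Financial account = -(1738.2 + (-92.5)) = -1645.7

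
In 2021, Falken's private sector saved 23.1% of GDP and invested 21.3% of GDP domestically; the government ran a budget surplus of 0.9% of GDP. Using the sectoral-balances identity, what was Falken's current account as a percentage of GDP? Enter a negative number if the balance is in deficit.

2.7

By the sectoral-balances identity, CA = (S_private - I) + (T - G).
Private balance = 23.1 - 21.3 = 1.8
Government balance (T - G) = 0.9
CA = 1.8 + 0.9 = 2.7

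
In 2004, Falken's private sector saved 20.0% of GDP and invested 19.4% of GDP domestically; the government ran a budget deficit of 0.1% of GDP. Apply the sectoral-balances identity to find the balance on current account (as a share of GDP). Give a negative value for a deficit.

0.5

By the sectoral-balances identity, CA = (S_private - I) + (T - G).
Private balance = 20.0 - 19.4 = 0.6
Government balance (T - G) = -0.1
CA = 0.6 + (-0.1) = 0.5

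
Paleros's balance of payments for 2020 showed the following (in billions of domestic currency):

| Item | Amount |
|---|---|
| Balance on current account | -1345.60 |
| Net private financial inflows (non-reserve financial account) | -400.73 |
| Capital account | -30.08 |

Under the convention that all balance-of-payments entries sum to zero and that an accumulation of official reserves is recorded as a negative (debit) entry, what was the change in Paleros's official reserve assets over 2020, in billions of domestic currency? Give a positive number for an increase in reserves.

-1776.41

Official reserve transactions balance = -((-1345.60) + (-30.08) + (-400.73)) = 1776.41
An accumulation of reserves is recorded as a debit (negative entry), so the change in the stock of reserves is the negative of that balance.
Change in official reserves = -(1776.41) = -1776.41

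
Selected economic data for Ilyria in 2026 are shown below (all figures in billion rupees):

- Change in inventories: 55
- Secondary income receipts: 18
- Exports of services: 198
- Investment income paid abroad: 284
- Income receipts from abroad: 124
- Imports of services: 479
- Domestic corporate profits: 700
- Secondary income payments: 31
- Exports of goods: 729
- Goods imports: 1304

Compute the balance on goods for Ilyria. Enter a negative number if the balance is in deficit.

-575

Goods balance = 729 - 1304 = -575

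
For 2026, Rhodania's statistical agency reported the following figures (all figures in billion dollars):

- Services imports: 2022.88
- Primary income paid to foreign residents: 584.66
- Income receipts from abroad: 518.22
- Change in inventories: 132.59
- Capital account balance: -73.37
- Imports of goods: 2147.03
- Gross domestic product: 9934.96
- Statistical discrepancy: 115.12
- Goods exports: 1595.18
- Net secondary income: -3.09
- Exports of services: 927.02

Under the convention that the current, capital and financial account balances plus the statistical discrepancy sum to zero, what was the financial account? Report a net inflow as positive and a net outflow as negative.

1675.49

Goods balance = 1595.18 - 2147.03 = -551.85
Services balance = 927.02 - 2022.88 = -1095.86
Trade balance (goods + services) = -551.85 + (-1095.86) = -1647.71
Net primary income = 518.22 - 584.66 = -66.44
Net secondary income = -3.09
Current account = -1647.71 + (-66.44) + (-3.09) = -1717.24
Financial account = -(-1717.24 + (-73.37) + 115.12) = 1675.49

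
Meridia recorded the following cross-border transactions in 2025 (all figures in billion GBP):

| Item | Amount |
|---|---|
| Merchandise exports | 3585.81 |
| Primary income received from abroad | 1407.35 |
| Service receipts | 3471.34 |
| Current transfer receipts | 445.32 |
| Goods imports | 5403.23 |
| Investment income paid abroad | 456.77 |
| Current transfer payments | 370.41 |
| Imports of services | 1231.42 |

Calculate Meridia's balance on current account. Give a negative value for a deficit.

1447.99

Goods balance = 3585.81 - 5403.23 = -1817.42
Services balance = 3471.34 - 1231.42 = 2239.92
Trade balance (goods + services) = -1817.42 + 2239.92 = 422.50
Net primary income = 1407.35 - 456.77 = 950.58
Net secondary income = 445.32 - 370.41 = 74.91
Current account = 422.50 + 950.58 + 74.91 = 1447.99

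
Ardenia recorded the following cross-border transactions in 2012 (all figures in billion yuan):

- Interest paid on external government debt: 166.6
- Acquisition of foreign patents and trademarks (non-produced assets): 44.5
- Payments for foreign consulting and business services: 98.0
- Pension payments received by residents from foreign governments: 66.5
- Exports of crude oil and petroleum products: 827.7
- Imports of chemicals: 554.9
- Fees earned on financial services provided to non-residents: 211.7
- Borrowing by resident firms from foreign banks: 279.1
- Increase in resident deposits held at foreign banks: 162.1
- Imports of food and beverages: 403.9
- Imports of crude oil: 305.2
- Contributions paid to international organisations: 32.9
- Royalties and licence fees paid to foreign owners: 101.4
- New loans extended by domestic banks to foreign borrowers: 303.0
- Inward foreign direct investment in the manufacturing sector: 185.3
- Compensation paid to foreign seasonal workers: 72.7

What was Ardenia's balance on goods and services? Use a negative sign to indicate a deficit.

Goods: -403.9 + 827.7 - 305.2 - 554.9 = -436.3
Services: 211.7 - 98.0 - 101.4 = 12.3
Trade balance = -436.3 + 12.3 = -424.0
(Excluded from the trade balance — primary income: interest paid on external government debt 166.6, compensation paid to foreign seasonal workers 72.7; capital account: acquisition of foreign patents and trademarks (non-produced assets) 44.5; secondary income: pension payments received by residents from foreign governments 66.5, contributions paid to international organisations 32.9; financial account: borrowing by resident firms from foreign banks 279.1, increase in resident deposits held at foreign banks 162.1, new loans extended by domestic banks to foreign borrowers 303.0, inward foreign direct investment in the manufacturing sector 185.3.)

-424.0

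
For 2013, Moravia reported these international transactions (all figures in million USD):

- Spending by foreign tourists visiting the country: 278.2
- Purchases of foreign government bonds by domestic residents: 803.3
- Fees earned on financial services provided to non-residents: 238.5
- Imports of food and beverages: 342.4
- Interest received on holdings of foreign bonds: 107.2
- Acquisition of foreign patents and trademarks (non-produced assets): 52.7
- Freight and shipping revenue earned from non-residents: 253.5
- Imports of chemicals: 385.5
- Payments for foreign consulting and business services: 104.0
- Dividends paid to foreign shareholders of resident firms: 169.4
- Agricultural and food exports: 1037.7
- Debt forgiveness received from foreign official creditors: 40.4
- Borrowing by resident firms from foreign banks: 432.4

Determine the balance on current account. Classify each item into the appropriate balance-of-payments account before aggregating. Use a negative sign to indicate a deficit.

913.8

Goods: -385.5 - 342.4 + 1037.7 = 309.8
Services: 253.5 - 104.0 + 238.5 + 278.2 = 666.2
Primary income: 107.2 - 169.4 = -62.2
Current account = 309.8 + 666.2 + (-62.2) = 913.8
(Excluded from the current account — financial account: purchases of foreign government bonds by domestic residents 803.3, borrowing by resident firms from foreign banks 432.4; capital account: acquisition of foreign patents and trademarks (non-produced assets) 52.7, debt forgiveness received from foreign official creditors 40.4.)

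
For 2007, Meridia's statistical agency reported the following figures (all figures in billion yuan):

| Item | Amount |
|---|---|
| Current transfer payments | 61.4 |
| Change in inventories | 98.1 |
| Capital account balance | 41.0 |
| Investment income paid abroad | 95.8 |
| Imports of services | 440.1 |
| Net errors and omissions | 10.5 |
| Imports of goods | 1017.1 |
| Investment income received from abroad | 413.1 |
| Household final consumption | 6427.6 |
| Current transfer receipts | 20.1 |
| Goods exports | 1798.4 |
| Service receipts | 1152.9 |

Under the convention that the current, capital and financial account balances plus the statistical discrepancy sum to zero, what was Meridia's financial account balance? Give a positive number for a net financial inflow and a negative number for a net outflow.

-1821.6

Goods balance = 1798.4 - 1017.1 = 781.3
Services balance = 1152.9 - 440.1 = 712.8
Trade balance (goods + services) = 781.3 + 712.8 = 1494.1
Net primary income = 413.1 - 95.8 = 317.3
Net secondary income = 20.1 - 61.4 = -41.3
Current account = 1494.1 + 317.3 + (-41.3) = 1770.1
Financial account = -(1770.1 + 41.0 + 10.5) = -1821.6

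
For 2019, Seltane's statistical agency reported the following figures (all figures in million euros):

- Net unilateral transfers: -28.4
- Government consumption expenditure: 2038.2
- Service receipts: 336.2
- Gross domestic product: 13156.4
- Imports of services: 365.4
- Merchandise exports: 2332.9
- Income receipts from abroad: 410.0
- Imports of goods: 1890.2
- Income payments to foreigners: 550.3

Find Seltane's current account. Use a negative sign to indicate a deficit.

Goods balance = 2332.9 - 1890.2 = 442.7
Services balance = 336.2 - 365.4 = -29.2
Trade balance (goods + services) = 442.7 + (-29.2) = 413.5
Net primary income = 410.0 - 550.3 = -140.3
Net secondary income = -28.4
Current account = 413.5 + (-140.3) + (-28.4) = 244.8

244.8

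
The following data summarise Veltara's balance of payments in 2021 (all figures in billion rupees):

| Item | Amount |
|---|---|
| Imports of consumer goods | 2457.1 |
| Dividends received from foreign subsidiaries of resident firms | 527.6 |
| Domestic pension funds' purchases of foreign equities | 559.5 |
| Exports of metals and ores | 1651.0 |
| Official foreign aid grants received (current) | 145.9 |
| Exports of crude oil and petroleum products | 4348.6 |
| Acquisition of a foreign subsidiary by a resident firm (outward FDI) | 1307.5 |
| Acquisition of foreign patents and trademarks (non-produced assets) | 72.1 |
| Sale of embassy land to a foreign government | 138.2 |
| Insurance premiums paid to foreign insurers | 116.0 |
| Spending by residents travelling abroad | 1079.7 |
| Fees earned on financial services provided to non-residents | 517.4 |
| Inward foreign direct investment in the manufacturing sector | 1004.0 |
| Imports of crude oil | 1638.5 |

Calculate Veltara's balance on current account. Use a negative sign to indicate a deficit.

1899.2

Goods: -2457.1 + 1651.0 + 4348.6 - 1638.5 = 1904.0
Services: -116.0 + 517.4 - 1079.7 = -678.3
Primary income: 527.6
Secondary income: 145.9
Current account = 1904.0 + (-678.3) + 527.6 + 145.9 = 1899.2
(Excluded from the current account — financial account: domestic pension funds' purchases of foreign equities 559.5, acquisition of a foreign subsidiary by a resident firm (outward FDI) 1307.5, inward foreign direct investment in the manufacturing sector 1004.0; capital account: acquisition of foreign patents and trademarks (non-produced assets) 72.1, sale of embassy land to a foreign government 138.2.)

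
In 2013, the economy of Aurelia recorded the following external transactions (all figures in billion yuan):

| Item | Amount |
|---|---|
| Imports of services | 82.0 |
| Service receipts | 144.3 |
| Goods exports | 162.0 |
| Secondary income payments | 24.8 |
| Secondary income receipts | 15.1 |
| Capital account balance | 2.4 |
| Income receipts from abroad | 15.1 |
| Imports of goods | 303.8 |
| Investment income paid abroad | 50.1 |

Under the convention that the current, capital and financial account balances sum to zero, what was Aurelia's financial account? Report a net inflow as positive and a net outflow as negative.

Goods balance = 162.0 - 303.8 = -141.8
Services balance = 144.3 - 82.0 = 62.3
Trade balance (goods + services) = -141.8 + 62.3 = -79.5
Net primary income = 15.1 - 50.1 = -35.0
Net secondary income = 15.1 - 24.8 = -9.7
Current account = -79.5 + (-35.0) + (-9.7) = -124.2
Financial account = -(-124.2 + 2.4) = 121.8

121.8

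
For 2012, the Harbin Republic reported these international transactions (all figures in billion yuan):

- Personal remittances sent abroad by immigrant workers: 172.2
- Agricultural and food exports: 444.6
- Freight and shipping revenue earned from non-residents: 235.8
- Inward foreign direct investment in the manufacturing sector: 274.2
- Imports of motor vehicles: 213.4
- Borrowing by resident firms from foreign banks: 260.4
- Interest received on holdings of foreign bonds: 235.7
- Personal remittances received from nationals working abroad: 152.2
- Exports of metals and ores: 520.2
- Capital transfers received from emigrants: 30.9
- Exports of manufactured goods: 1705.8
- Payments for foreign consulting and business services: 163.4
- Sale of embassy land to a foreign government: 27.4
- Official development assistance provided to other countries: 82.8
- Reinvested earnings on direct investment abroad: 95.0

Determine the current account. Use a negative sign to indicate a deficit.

Goods: 520.2 + 1705.8 + 444.6 - 213.4 = 2457.2
Services: 235.8 - 163.4 = 72.4
Primary income: 95.0 + 235.7 = 330.7
Secondary income: -82.8 - 172.2 + 152.2 = -102.8
Current account = 2457.2 + 72.4 + 330.7 + (-102.8) = 2757.5
(Excluded from the current account — financial account: inward foreign direct investment in the manufacturing sector 274.2, borrowing by resident firms from foreign banks 260.4; capital account: capital transfers received from emigrants 30.9, sale of embassy land to a foreign government 27.4.)

2757.5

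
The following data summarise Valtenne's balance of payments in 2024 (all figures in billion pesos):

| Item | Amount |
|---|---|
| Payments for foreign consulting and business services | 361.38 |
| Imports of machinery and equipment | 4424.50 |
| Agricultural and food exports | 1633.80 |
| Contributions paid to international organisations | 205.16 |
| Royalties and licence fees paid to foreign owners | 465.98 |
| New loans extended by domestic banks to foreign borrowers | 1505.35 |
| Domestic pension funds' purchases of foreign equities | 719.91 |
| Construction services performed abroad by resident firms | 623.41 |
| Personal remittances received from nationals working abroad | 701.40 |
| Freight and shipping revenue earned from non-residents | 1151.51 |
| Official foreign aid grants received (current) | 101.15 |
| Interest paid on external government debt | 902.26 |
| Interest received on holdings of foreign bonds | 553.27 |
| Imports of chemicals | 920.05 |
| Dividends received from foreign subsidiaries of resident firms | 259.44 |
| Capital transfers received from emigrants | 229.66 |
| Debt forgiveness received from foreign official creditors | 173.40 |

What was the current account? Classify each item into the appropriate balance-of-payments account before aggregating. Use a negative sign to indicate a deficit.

-2255.35

Goods: -920.05 + 1633.80 - 4424.50 = -3710.75
Services: -361.38 - 465.98 + 1151.51 + 623.41 = 947.56
Primary income: 553.27 + 259.44 - 902.26 = -89.55
Secondary income: 101.15 - 205.16 + 701.40 = 597.39
Current account = (-3710.75) + 947.56 + (-89.55) + 597.39 = -2255.35
(Excluded from the current account — financial account: new loans extended by domestic banks to foreign borrowers 1505.35, domestic pension funds' purchases of foreign equities 719.91; capital account: capital transfers received from emigrants 229.66, debt forgiveness received from foreign official creditors 173.40.)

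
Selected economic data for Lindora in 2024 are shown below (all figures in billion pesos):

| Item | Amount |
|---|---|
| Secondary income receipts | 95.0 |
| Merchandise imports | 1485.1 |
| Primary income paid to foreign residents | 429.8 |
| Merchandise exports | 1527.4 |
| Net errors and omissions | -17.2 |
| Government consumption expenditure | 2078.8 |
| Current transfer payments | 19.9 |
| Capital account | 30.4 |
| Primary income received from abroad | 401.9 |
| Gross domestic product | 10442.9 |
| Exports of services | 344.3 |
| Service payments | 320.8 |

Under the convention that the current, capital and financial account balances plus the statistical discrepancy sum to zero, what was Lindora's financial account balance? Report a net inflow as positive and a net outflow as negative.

-126.2

Goods balance = 1527.4 - 1485.1 = 42.3
Services balance = 344.3 - 320.8 = 23.5
Trade balance (goods + services) = 42.3 + 23.5 = 65.8
Net primary income = 401.9 - 429.8 = -27.9
Net secondary income = 95.0 - 19.9 = 75.1
Current account = 65.8 + (-27.9) + 75.1 = 113.0
Financial account = -(113.0 + 30.4 + (-17.2)) = -126.2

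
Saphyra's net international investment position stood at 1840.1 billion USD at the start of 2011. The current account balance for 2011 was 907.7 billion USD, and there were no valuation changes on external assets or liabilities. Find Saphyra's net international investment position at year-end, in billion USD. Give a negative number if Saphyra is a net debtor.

2747.8

With no valuation effects, change in NIIP = current account = 907.7
End-of-year NIIP = 1840.1 + 907.7 = 2747.8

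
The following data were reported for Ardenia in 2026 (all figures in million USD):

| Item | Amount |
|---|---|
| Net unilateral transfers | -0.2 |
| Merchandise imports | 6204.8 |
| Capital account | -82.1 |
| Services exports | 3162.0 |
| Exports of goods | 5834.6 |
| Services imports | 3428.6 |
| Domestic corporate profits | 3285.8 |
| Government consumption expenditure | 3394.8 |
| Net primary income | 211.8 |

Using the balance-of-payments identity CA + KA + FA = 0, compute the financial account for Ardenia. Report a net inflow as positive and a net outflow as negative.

507.3

Goods balance = 5834.6 - 6204.8 = -370.2
Services balance = 3162.0 - 3428.6 = -266.6
Trade balance (goods + services) = -370.2 + (-266.6) = -636.8
Net primary income = 211.8
Net secondary income = -0.2
Current account = -636.8 + 211.8 + (-0.2) = -425.2
Financial account = -(-425.2 + (-82.1)) = 507.3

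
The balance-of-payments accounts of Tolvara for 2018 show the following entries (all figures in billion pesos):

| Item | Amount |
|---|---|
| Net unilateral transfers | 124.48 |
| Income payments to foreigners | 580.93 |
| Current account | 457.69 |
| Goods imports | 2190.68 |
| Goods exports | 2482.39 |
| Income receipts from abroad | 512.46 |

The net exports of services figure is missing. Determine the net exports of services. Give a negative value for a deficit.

109.97

Current account = goods balance + services balance + net primary income + net secondary income
Sum of the known components = 347.72
Net exports of services = CA - (known components) = 457.69 - 347.72 = 109.97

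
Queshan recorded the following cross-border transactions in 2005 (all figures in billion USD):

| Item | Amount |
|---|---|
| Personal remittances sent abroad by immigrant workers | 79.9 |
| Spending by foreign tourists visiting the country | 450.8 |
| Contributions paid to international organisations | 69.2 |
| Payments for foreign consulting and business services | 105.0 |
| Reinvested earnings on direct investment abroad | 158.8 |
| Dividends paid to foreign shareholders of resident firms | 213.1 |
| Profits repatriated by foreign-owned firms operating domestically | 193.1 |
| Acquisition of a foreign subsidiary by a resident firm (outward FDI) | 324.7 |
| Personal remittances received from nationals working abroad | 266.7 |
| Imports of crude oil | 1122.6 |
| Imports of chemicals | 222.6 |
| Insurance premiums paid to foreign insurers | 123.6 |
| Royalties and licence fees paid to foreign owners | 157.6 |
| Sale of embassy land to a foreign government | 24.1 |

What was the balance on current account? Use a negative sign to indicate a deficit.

Goods: -222.6 - 1122.6 = -1345.2
Services: 450.8 - 123.6 - 105.0 - 157.6 = 64.6
Primary income: -213.1 - 193.1 + 158.8 = -247.4
Secondary income: -69.2 - 79.9 + 266.7 = 117.6
Current account = (-1345.2) + 64.6 + (-247.4) + 117.6 = -1410.4
(Excluded from the current account — financial account: acquisition of a foreign subsidiary by a resident firm (outward FDI) 324.7; capital account: sale of embassy land to a foreign government 24.1.)

-1410.4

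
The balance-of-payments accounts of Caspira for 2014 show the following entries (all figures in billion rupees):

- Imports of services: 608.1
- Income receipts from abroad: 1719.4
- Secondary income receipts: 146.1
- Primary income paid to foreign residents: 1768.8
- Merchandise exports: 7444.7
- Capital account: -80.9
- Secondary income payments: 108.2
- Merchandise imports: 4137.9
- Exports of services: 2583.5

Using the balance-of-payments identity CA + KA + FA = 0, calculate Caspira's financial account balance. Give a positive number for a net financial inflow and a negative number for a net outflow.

Goods balance = 7444.7 - 4137.9 = 3306.8
Services balance = 2583.5 - 608.1 = 1975.4
Trade balance (goods + services) = 3306.8 + 1975.4 = 5282.2
Net primary income = 1719.4 - 1768.8 = -49.4
Net secondary income = 146.1 - 108.2 = 37.9
Current account = 5282.2 + (-49.4) + 37.9 = 5270.7
Financial account = -(5270.7 + (-80.9)) = -5189.8

-5189.8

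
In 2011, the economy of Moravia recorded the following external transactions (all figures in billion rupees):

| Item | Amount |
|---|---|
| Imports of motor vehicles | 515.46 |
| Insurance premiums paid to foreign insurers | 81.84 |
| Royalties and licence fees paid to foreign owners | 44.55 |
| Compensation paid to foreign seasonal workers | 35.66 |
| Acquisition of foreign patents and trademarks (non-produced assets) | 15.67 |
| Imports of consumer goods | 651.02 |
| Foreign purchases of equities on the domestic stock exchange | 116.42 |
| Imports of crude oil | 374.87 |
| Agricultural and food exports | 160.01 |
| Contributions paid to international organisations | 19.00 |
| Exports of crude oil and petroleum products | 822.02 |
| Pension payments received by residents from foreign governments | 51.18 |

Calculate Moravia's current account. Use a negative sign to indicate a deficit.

-689.19

Goods: 822.02 - 651.02 + 160.01 - 515.46 - 374.87 = -559.32
Services: -44.55 - 81.84 = -126.39
Primary income: -35.66
Secondary income: -19.00 + 51.18 = 32.18
Current account = (-559.32) + (-126.39) + (-35.66) + 32.18 = -689.19
(Excluded from the current account — capital account: acquisition of foreign patents and trademarks (non-produced assets) 15.67; financial account: foreign purchases of equities on the domestic stock exchange 116.42.)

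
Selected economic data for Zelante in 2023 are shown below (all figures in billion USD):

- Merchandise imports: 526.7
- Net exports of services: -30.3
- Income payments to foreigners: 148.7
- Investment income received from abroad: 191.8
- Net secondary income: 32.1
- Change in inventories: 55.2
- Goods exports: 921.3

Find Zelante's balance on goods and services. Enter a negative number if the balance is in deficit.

364.3

Goods balance = 921.3 - 526.7 = 394.6
Services balance = -30.3
Trade balance (goods + services) = 394.6 + (-30.3) = 364.3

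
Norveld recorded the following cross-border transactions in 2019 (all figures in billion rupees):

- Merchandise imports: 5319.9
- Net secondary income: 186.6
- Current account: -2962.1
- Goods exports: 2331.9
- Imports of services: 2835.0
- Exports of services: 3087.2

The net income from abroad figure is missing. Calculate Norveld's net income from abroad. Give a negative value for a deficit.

-412.9

Current account = goods balance + services balance + net primary income + net secondary income
Sum of the known components = -2549.2
Net income from abroad = CA - (known components) = -2962.1 - (-2549.2) = -412.9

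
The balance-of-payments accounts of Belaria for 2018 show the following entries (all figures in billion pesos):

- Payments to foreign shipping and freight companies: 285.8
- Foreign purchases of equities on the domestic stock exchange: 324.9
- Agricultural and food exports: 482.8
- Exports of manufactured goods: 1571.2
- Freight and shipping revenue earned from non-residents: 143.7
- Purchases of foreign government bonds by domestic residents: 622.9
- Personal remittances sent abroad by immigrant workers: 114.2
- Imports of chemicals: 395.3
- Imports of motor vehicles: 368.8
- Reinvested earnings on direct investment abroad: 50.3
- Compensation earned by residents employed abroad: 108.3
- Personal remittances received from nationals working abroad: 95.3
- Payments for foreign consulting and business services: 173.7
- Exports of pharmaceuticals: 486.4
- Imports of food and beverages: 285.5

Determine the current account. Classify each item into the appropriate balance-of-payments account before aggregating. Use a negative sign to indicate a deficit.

Goods: 486.4 - 285.5 + 482.8 - 368.8 - 395.3 + 1571.2 = 1490.8
Services: 143.7 - 285.8 - 173.7 = -315.8
Primary income: 50.3 + 108.3 = 158.6
Secondary income: -114.2 + 95.3 = -18.9
Current account = 1490.8 + (-315.8) + 158.6 + (-18.9) = 1314.7
(Excluded from the current account — financial account: foreign purchases of equities on the domestic stock exchange 324.9, purchases of foreign government bonds by domestic residents 622.9.)

1314.7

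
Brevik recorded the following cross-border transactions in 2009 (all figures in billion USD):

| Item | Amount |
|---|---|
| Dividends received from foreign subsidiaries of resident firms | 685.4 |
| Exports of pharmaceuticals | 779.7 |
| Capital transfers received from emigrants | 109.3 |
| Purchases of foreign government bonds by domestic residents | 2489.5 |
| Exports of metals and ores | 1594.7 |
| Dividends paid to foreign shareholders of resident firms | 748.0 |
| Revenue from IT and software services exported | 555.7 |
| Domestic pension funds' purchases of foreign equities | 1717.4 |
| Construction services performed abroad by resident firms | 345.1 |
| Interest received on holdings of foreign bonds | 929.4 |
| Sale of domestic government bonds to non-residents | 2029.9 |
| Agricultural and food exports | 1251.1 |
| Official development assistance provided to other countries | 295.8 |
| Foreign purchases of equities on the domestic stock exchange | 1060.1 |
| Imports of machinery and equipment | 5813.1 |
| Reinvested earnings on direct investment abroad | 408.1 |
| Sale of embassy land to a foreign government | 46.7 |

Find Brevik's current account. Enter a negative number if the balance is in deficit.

-307.7

Goods: -5813.1 + 779.7 + 1594.7 + 1251.1 = -2187.6
Services: 555.7 + 345.1 = 900.8
Primary income: -748.0 + 685.4 + 408.1 + 929.4 = 1274.9
Secondary income: -295.8
Current account = (-2187.6) + 900.8 + 1274.9 + (-295.8) = -307.7
(Excluded from the current account — capital account: capital transfers received from emigrants 109.3, sale of embassy land to a foreign government 46.7; financial account: purchases of foreign government bonds by domestic residents 2489.5, domestic pension funds' purchases of foreign equities 1717.4, sale of domestic government bonds to non-residents 2029.9, foreign purchases of equities on the domestic stock exchange 1060.1.)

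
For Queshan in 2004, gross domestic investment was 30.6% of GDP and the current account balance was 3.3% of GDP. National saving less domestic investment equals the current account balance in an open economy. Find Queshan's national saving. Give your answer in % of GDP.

33.9

S = I + CA = 30.6 + 3.3 = 33.9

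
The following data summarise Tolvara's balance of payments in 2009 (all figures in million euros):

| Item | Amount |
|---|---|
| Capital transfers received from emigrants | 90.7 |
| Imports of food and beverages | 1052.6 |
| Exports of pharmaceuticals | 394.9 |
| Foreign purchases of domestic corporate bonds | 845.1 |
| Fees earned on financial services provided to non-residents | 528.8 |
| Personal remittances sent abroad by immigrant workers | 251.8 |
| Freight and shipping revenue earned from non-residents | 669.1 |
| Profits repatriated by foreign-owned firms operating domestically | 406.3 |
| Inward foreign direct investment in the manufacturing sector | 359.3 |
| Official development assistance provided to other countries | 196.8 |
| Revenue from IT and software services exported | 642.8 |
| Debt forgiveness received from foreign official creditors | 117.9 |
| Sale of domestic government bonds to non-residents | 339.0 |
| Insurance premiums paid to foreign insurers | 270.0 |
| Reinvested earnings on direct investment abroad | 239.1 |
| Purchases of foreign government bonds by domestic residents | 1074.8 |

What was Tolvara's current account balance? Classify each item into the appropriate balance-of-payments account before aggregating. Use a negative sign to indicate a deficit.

297.2

Goods: -1052.6 + 394.9 = -657.7
Services: 669.1 + 642.8 - 270.0 + 528.8 = 1570.7
Primary income: 239.1 - 406.3 = -167.2
Secondary income: -251.8 - 196.8 = -448.6
Current account = (-657.7) + 1570.7 + (-167.2) + (-448.6) = 297.2
(Excluded from the current account — capital account: capital transfers received from emigrants 90.7, debt forgiveness received from foreign official creditors 117.9; financial account: foreign purchases of domestic corporate bonds 845.1, inward foreign direct investment in the manufacturing sector 359.3, sale of domestic government bonds to non-residents 339.0, purchases of foreign government bonds by domestic residents 1074.8.)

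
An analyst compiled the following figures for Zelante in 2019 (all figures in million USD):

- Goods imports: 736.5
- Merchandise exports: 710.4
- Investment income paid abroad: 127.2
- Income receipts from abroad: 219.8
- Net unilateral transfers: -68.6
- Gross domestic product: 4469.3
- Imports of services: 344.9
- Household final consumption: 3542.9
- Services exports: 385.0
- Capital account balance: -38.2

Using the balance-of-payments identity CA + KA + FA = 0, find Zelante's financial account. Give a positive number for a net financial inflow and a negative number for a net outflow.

0.2

Goods balance = 710.4 - 736.5 = -26.1
Services balance = 385.0 - 344.9 = 40.1
Trade balance (goods + services) = -26.1 + 40.1 = 14.0
Net primary income = 219.8 - 127.2 = 92.6
Net secondary income = -68.6
Current account = 14.0 + 92.6 + (-68.6) = 38.0
Financial account = -(38.0 + (-38.2)) = 0.2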